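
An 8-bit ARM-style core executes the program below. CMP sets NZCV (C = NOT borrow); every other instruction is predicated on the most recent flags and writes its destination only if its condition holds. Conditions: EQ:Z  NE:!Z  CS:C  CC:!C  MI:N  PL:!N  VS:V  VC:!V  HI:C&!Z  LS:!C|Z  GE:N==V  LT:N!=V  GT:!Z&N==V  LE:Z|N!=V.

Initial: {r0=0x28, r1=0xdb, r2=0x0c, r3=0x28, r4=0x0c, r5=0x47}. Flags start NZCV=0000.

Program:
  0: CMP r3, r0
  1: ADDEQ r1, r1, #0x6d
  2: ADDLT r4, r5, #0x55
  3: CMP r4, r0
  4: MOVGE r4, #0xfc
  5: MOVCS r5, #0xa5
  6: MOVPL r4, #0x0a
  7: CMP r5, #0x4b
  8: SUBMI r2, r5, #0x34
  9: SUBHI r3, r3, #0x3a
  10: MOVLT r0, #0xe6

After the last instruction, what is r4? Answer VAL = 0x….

VAL = 0x0c

[0] flags=0110 → (cmp)
[1] flags=0110 EQ?T → r1=0x48
[2] flags=0110 LT?F → skip
[3] flags=1000 → (cmp)
[4] flags=1000 GE?F → skip
[5] flags=1000 CS?F → skip
[6] flags=1000 PL?F → skip
[7] flags=1000 → (cmp)
[8] flags=1000 MI?T → r2=0x13
[9] flags=1000 HI?F → skip
[10] flags=1000 LT?T → r0=0xe6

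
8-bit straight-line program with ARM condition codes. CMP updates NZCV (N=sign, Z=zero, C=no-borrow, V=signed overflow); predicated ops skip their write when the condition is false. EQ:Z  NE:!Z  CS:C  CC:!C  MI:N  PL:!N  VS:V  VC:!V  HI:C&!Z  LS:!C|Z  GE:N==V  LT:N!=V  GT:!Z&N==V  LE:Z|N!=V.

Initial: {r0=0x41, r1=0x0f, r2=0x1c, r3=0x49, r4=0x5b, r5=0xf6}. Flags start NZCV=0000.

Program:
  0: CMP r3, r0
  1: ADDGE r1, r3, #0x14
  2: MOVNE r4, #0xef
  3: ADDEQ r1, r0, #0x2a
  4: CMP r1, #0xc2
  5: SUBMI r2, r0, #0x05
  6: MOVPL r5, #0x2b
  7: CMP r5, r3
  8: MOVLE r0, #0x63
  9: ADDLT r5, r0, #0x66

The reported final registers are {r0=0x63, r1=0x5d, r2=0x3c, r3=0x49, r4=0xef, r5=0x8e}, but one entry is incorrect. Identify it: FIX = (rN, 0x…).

FIX = (r5, 0xc9)

[0] flags=0010 → (cmp)
[1] flags=0010 GE?T → r1=0x5d
[2] flags=0010 NE?T → r4=0xef
[3] flags=0010 EQ?F → skip
[4] flags=1001 → (cmp)
[5] flags=1001 MI?T → r2=0x3c
[6] flags=1001 PL?F → skip
[7] flags=1010 → (cmp)
[8] flags=1010 LE?T → r0=0x63
[9] flags=1010 LT?T → r5=0xc9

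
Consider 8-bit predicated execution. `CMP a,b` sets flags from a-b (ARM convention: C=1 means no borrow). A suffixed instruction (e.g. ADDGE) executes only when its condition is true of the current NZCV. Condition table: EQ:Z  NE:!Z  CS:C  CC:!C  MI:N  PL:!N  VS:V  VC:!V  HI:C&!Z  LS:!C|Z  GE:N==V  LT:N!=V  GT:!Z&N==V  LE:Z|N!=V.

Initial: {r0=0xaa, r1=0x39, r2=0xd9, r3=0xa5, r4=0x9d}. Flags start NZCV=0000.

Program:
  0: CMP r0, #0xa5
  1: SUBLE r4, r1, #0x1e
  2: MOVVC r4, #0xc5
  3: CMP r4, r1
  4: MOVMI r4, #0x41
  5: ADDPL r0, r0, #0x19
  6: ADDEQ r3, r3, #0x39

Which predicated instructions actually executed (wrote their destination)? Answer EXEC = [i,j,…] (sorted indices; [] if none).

EXEC = [2,4]

0: ✓ CMP  NZCV=0010
1: · SUBLE
2: ✓ MOVVC  r4←0xc5
3: ✓ CMP  NZCV=1010
4: ✓ MOVMI  r4←0x41
5: · ADDPL
6: · ADDEQ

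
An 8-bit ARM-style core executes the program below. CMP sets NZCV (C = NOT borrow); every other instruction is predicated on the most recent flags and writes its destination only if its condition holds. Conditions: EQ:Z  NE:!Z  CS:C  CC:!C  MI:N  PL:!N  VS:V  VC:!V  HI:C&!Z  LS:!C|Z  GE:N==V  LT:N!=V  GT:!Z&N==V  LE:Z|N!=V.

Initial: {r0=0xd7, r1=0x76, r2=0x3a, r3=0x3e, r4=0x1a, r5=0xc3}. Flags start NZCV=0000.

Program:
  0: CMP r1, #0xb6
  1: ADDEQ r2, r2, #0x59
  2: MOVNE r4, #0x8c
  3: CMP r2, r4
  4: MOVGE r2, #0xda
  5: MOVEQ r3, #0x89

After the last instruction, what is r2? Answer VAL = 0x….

[0] flags=1001 → (cmp)
[1] flags=1001 EQ?F → skip
[2] flags=1001 NE?T → r4=0x8c
[3] flags=1001 → (cmp)
[4] flags=1001 GE?T → r2=0xda
[5] flags=1001 EQ?F → skip

VAL = 0xda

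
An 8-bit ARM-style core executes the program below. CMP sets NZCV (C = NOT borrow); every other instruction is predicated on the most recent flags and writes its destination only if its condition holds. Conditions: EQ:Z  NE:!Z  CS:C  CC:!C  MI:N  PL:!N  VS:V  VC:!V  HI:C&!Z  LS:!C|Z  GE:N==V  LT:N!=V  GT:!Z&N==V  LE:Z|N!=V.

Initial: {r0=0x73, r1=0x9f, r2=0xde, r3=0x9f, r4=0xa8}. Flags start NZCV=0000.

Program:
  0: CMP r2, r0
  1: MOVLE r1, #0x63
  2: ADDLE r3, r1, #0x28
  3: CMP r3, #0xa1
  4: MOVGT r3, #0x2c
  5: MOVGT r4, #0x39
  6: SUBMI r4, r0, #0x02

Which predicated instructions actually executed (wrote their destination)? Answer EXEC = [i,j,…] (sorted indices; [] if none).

EXEC = [1,2,6]

[0] flags=0011 → (cmp)
[1] flags=0011 LE?T → r1=0x63
[2] flags=0011 LE?T → r3=0x8b
[3] flags=1000 → (cmp)
[4] flags=1000 GT?F → skip
[5] flags=1000 GT?F → skip
[6] flags=1000 MI?T → r4=0x71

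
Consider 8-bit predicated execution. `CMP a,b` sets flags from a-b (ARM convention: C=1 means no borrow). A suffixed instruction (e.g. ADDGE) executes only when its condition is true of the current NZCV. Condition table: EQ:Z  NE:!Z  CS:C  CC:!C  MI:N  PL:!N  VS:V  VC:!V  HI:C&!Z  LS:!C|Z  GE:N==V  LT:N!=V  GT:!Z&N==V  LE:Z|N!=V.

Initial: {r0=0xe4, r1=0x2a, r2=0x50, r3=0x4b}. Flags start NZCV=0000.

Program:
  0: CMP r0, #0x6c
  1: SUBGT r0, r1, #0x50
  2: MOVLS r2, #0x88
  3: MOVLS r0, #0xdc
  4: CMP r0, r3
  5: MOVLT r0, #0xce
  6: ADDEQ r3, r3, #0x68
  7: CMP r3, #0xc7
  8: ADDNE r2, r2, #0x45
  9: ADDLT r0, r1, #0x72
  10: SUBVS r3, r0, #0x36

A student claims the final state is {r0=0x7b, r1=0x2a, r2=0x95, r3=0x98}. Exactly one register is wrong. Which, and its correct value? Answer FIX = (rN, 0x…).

[0] flags=0011 → (cmp)
[1] flags=0011 GT?F → skip
[2] flags=0011 LS?F → skip
[3] flags=0011 LS?F → skip
[4] flags=1010 → (cmp)
[5] flags=1010 LT?T → r0=0xce
[6] flags=1010 EQ?F → skip
[7] flags=1001 → (cmp)
[8] flags=1001 NE?T → r2=0x95
[9] flags=1001 LT?F → skip
[10] flags=1001 VS?T → r3=0x98

FIX = (r0, 0xce)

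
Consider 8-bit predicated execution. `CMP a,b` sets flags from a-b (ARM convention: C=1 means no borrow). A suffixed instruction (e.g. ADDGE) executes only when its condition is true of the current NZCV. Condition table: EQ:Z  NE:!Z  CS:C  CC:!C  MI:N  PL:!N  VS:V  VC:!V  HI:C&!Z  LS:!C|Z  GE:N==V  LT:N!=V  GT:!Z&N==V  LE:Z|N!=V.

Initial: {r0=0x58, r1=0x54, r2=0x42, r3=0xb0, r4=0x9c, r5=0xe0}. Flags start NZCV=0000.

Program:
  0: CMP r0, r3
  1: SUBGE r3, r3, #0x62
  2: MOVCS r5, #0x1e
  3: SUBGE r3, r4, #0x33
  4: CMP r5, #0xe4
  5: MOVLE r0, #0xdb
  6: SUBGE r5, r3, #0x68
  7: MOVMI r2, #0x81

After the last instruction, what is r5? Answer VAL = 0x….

VAL = 0xe0

0: ✓ CMP  NZCV=1001
1: ✓ SUBGE  r3←0x4e
2: · MOVCS
3: ✓ SUBGE  r3←0x69
4: ✓ CMP  NZCV=1000
5: ✓ MOVLE  r0←0xdb
6: · SUBGE
7: ✓ MOVMI  r2←0x81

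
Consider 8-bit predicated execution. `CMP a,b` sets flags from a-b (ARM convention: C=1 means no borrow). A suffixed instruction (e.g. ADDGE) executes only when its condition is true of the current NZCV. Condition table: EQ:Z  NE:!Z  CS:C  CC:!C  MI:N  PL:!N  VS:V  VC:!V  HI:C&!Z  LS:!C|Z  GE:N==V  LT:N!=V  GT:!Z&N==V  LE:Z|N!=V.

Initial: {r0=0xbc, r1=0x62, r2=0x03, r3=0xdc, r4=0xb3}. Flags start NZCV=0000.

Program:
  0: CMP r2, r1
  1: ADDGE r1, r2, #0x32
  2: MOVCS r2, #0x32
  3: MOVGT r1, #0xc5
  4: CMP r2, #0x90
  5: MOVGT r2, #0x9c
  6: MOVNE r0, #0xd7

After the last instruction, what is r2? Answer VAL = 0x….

VAL = 0x9c

0: ✓ CMP  NZCV=1000
1: · ADDGE
2: · MOVCS
3: · MOVGT
4: ✓ CMP  NZCV=0000
5: ✓ MOVGT  r2←0x9c
6: ✓ MOVNE  r0←0xd7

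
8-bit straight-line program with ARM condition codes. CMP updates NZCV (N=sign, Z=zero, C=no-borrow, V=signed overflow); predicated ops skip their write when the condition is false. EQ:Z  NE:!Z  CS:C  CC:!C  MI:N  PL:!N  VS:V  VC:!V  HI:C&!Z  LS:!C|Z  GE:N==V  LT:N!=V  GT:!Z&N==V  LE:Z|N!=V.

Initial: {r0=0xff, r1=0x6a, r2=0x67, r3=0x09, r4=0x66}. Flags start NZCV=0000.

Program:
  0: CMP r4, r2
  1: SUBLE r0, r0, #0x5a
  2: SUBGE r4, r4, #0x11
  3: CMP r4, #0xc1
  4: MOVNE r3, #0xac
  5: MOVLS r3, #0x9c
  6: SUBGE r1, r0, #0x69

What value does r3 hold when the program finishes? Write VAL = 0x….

VAL = 0x9c

[0] flags=1000 → (cmp)
[1] flags=1000 LE?T → r0=0xa5
[2] flags=1000 GE?F → skip
[3] flags=1001 → (cmp)
[4] flags=1001 NE?T → r3=0xac
[5] flags=1001 LS?T → r3=0x9c
[6] flags=1001 GE?T → r1=0x3c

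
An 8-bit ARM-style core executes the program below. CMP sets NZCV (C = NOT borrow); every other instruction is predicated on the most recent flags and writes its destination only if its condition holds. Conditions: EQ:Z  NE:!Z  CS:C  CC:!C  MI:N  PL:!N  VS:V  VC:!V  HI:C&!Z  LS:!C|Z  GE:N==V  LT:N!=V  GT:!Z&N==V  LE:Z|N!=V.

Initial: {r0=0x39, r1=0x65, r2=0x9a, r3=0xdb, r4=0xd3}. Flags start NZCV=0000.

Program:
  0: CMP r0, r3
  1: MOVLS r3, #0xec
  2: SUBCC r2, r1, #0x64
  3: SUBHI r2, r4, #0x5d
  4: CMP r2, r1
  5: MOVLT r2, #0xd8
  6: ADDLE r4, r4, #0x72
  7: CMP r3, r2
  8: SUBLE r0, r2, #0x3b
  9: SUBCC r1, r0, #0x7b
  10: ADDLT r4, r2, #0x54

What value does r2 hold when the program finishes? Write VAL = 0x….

[0] flags=0000 → (cmp)
[1] flags=0000 LS?T → r3=0xec
[2] flags=0000 CC?T → r2=0x01
[3] flags=0000 HI?F → skip
[4] flags=1000 → (cmp)
[5] flags=1000 LT?T → r2=0xd8
[6] flags=1000 LE?T → r4=0x45
[7] flags=0010 → (cmp)
[8] flags=0010 LE?F → skip
[9] flags=0010 CC?F → skip
[10] flags=0010 LT?F → skip

VAL = 0xd8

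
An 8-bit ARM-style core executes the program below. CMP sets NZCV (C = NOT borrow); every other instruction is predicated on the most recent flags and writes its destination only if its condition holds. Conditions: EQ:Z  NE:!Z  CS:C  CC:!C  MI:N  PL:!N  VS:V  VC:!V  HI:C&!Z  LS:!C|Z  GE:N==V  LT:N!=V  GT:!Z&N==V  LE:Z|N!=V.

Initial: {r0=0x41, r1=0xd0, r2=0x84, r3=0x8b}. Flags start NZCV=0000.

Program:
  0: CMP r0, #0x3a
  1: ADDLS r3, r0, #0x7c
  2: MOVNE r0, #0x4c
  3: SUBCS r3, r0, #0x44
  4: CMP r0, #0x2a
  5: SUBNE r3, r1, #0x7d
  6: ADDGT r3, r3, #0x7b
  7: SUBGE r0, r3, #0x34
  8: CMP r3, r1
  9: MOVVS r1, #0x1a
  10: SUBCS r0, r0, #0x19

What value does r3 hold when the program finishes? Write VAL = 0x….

[0] flags=0010 → (cmp)
[1] flags=0010 LS?F → skip
[2] flags=0010 NE?T → r0=0x4c
[3] flags=0010 CS?T → r3=0x08
[4] flags=0010 → (cmp)
[5] flags=0010 NE?T → r3=0x53
[6] flags=0010 GT?T → r3=0xce
[7] flags=0010 GE?T → r0=0x9a
[8] flags=1000 → (cmp)
[9] flags=1000 VS?F → skip
[10] flags=1000 CS?F → skip

VAL = 0xce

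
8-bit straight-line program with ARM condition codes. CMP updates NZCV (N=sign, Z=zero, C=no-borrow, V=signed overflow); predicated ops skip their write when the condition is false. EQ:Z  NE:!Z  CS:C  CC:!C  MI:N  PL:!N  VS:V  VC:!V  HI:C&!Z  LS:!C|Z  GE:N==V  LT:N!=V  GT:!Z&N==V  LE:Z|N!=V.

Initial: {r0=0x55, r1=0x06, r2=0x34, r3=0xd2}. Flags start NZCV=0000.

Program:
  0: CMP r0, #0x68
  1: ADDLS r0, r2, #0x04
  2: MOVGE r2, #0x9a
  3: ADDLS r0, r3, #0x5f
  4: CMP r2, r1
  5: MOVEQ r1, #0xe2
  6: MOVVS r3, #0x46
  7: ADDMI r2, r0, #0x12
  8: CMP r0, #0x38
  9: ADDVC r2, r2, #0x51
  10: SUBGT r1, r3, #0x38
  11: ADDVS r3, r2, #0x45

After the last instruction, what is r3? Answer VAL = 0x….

VAL = 0xd2

0: ✓ CMP  NZCV=1000
1: ✓ ADDLS  r0←0x38
2: · MOVGE
3: ✓ ADDLS  r0←0x31
4: ✓ CMP  NZCV=0010
5: · MOVEQ
6: · MOVVS
7: · ADDMI
8: ✓ CMP  NZCV=1000
9: ✓ ADDVC  r2←0x85
10: · SUBGT
11: · ADDVS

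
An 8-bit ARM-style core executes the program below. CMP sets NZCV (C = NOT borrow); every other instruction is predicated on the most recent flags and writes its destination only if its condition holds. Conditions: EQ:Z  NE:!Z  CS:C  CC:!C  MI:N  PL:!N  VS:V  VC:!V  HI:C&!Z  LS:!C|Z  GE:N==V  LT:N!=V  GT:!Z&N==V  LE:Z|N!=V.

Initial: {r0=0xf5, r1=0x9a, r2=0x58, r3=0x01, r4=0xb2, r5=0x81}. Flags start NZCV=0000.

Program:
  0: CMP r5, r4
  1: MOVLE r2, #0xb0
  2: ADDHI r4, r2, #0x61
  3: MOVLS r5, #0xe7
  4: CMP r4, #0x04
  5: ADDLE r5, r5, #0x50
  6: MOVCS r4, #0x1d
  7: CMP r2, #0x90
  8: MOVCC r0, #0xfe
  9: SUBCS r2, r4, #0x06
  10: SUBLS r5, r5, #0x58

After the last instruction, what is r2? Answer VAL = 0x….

[0] flags=1000 → (cmp)
[1] flags=1000 LE?T → r2=0xb0
[2] flags=1000 HI?F → skip
[3] flags=1000 LS?T → r5=0xe7
[4] flags=1010 → (cmp)
[5] flags=1010 LE?T → r5=0x37
[6] flags=1010 CS?T → r4=0x1d
[7] flags=0010 → (cmp)
[8] flags=0010 CC?F → skip
[9] flags=0010 CS?T → r2=0x17
[10] flags=0010 LS?F → skip

VAL = 0x17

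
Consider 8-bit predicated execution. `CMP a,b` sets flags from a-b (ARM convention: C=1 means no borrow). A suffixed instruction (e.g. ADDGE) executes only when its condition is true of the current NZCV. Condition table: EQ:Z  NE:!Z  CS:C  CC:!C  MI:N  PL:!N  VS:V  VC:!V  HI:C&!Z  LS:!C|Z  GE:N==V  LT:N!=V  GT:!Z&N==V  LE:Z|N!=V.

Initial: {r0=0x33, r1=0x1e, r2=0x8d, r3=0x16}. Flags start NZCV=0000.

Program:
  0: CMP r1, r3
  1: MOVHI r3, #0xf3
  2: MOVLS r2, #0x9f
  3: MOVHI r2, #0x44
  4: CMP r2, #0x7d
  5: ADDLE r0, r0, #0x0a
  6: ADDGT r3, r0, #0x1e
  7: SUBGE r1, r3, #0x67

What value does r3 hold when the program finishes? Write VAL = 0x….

[0] flags=0010 → (cmp)
[1] flags=0010 HI?T → r3=0xf3
[2] flags=0010 LS?F → skip
[3] flags=0010 HI?T → r2=0x44
[4] flags=1000 → (cmp)
[5] flags=1000 LE?T → r0=0x3d
[6] flags=1000 GT?F → skip
[7] flags=1000 GE?F → skip

VAL = 0xf3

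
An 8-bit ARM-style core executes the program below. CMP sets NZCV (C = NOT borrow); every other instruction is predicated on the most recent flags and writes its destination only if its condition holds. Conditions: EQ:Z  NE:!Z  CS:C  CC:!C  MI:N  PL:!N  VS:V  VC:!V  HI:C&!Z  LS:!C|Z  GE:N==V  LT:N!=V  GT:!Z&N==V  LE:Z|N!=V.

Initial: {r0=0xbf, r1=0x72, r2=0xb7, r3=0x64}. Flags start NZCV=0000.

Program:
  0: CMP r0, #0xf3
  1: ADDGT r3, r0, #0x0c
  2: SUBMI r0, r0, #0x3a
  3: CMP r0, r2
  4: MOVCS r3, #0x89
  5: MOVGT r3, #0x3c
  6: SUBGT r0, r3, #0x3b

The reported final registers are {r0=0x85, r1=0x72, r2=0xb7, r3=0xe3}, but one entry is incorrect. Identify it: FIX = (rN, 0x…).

FIX = (r3, 0x64)

0: ✓ CMP  NZCV=1000
1: · ADDGT
2: ✓ SUBMI  r0←0x85
3: ✓ CMP  NZCV=1000
4: · MOVCS
5: · MOVGT
6: · SUBGT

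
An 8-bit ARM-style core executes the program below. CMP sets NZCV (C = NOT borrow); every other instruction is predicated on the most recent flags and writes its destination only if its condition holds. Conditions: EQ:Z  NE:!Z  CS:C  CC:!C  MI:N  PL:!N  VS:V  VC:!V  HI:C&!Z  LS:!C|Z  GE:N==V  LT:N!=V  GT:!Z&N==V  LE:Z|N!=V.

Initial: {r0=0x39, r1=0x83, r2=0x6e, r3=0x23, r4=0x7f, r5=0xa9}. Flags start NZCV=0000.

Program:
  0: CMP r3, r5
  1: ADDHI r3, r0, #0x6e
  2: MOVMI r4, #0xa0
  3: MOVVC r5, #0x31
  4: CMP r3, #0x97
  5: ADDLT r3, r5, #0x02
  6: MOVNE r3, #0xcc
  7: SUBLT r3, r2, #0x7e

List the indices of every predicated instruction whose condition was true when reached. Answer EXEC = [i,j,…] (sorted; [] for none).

[0] flags=0000 → (cmp)
[1] flags=0000 HI?F → skip
[2] flags=0000 MI?F → skip
[3] flags=0000 VC?T → r5=0x31
[4] flags=1001 → (cmp)
[5] flags=1001 LT?F → skip
[6] flags=1001 NE?T → r3=0xcc
[7] flags=1001 LT?F → skip

EXEC = [3,6]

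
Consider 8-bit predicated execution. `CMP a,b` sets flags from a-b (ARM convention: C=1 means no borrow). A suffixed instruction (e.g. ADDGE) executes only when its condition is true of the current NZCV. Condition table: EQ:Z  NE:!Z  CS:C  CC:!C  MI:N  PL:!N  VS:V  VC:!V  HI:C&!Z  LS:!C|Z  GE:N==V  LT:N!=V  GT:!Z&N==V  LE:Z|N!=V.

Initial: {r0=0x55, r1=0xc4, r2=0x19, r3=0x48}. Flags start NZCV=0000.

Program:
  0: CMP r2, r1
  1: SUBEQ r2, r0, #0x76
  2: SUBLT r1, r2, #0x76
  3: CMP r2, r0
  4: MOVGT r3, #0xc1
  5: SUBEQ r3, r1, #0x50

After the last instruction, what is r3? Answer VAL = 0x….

VAL = 0x48

0: ✓ CMP  NZCV=0000
1: · SUBEQ
2: · SUBLT
3: ✓ CMP  NZCV=1000
4: · MOVGT
5: · SUBEQ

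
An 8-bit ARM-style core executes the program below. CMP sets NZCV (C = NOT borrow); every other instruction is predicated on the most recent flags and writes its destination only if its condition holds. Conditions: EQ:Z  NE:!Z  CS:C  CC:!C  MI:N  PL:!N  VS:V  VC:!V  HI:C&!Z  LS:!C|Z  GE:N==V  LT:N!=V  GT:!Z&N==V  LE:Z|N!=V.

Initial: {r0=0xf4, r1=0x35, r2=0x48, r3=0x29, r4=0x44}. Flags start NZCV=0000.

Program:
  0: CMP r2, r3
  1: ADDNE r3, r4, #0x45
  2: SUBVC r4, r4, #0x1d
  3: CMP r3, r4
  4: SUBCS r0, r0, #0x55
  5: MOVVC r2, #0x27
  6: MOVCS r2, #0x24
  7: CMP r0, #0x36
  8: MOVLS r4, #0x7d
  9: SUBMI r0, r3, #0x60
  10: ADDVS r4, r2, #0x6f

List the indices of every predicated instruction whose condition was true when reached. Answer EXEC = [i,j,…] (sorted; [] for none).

EXEC = [1,2,4,6,10]

0: ✓ CMP  NZCV=0010
1: ✓ ADDNE  r3←0x89
2: ✓ SUBVC  r4←0x27
3: ✓ CMP  NZCV=0011
4: ✓ SUBCS  r0←0x9f
5: · MOVVC
6: ✓ MOVCS  r2←0x24
7: ✓ CMP  NZCV=0011
8: · MOVLS
9: · SUBMI
10: ✓ ADDVS  r4←0x93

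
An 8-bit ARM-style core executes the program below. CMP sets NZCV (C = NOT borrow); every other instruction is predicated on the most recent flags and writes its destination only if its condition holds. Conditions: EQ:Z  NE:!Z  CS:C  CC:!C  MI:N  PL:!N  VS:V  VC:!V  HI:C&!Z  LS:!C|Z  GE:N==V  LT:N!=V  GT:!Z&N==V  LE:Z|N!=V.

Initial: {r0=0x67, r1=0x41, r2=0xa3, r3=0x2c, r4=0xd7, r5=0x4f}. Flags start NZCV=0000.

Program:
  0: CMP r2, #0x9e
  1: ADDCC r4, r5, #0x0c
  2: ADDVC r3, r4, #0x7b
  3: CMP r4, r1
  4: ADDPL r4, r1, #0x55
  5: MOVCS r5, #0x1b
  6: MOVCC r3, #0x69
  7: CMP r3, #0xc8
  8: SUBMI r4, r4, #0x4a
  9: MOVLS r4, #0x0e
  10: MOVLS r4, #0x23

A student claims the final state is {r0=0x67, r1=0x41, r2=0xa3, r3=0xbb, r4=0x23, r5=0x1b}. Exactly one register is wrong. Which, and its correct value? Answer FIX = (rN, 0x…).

FIX = (r3, 0x52)

0: ✓ CMP  NZCV=0010
1: · ADDCC
2: ✓ ADDVC  r3←0x52
3: ✓ CMP  NZCV=1010
4: · ADDPL
5: ✓ MOVCS  r5←0x1b
6: · MOVCC
7: ✓ CMP  NZCV=1001
8: ✓ SUBMI  r4←0x8d
9: ✓ MOVLS  r4←0x0e
10: ✓ MOVLS  r4←0x23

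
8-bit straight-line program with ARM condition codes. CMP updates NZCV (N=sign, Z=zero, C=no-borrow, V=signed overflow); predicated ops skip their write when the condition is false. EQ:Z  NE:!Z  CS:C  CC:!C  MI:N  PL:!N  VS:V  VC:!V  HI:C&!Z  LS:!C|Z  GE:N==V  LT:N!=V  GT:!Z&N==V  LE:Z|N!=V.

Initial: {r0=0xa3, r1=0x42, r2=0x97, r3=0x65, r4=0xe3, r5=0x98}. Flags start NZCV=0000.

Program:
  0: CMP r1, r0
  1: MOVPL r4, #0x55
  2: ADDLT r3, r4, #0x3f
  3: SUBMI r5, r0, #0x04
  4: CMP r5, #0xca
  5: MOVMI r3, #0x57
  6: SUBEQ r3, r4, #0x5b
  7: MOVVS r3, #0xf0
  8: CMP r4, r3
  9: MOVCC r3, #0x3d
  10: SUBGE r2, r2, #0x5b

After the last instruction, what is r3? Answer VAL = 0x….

VAL = 0x57

[0] flags=1001 → (cmp)
[1] flags=1001 PL?F → skip
[2] flags=1001 LT?F → skip
[3] flags=1001 MI?T → r5=0x9f
[4] flags=1000 → (cmp)
[5] flags=1000 MI?T → r3=0x57
[6] flags=1000 EQ?F → skip
[7] flags=1000 VS?F → skip
[8] flags=1010 → (cmp)
[9] flags=1010 CC?F → skip
[10] flags=1010 GE?F → skip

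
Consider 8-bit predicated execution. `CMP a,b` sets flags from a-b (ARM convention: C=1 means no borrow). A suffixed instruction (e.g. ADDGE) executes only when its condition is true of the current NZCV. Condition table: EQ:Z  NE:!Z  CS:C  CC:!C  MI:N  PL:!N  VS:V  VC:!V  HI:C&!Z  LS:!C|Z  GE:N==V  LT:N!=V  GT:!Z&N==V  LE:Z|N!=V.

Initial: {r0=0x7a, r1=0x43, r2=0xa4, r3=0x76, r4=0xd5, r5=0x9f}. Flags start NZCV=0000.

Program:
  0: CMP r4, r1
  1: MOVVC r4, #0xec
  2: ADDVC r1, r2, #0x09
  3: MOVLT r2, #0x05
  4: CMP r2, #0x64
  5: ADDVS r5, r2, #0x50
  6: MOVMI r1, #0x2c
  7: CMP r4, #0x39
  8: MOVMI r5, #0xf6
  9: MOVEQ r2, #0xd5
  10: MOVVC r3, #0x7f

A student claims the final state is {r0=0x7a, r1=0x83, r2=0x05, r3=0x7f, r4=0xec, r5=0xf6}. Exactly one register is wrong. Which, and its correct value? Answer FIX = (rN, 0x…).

FIX = (r1, 0x2c)

[0] flags=1010 → (cmp)
[1] flags=1010 VC?T → r4=0xec
[2] flags=1010 VC?T → r1=0xad
[3] flags=1010 LT?T → r2=0x05
[4] flags=1000 → (cmp)
[5] flags=1000 VS?F → skip
[6] flags=1000 MI?T → r1=0x2c
[7] flags=1010 → (cmp)
[8] flags=1010 MI?T → r5=0xf6
[9] flags=1010 EQ?F → skip
[10] flags=1010 VC?T → r3=0x7f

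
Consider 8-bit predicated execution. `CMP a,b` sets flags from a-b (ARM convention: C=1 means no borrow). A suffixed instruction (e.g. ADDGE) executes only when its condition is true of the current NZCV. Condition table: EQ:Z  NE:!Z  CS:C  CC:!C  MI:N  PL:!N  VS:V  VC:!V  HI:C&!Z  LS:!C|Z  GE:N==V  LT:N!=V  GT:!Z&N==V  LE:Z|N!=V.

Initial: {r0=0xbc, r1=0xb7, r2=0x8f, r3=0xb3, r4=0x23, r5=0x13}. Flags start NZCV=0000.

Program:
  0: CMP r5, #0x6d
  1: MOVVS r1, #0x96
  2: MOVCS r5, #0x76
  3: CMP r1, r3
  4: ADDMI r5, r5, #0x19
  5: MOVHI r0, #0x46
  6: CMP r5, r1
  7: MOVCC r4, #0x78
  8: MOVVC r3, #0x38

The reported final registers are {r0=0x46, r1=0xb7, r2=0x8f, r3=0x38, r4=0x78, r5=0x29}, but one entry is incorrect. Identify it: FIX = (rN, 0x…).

[0] flags=1000 → (cmp)
[1] flags=1000 VS?F → skip
[2] flags=1000 CS?F → skip
[3] flags=0010 → (cmp)
[4] flags=0010 MI?F → skip
[5] flags=0010 HI?T → r0=0x46
[6] flags=0000 → (cmp)
[7] flags=0000 CC?T → r4=0x78
[8] flags=0000 VC?T → r3=0x38

FIX = (r5, 0x13)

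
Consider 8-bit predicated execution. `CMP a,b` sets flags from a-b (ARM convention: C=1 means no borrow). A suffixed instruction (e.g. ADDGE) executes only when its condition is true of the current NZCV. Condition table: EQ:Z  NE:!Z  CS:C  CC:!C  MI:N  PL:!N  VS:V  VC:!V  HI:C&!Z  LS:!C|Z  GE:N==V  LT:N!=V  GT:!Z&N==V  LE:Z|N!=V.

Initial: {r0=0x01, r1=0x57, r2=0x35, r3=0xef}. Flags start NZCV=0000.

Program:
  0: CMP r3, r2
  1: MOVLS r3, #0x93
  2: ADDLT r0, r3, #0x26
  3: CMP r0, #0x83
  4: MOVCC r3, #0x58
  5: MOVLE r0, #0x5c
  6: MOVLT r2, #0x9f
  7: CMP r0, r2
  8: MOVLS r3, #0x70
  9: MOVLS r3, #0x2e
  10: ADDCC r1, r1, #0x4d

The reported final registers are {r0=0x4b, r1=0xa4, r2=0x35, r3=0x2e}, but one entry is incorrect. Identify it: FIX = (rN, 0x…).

FIX = (r0, 0x15)

[0] flags=1010 → (cmp)
[1] flags=1010 LS?F → skip
[2] flags=1010 LT?T → r0=0x15
[3] flags=1001 → (cmp)
[4] flags=1001 CC?T → r3=0x58
[5] flags=1001 LE?F → skip
[6] flags=1001 LT?F → skip
[7] flags=1000 → (cmp)
[8] flags=1000 LS?T → r3=0x70
[9] flags=1000 LS?T → r3=0x2e
[10] flags=1000 CC?T → r1=0xa4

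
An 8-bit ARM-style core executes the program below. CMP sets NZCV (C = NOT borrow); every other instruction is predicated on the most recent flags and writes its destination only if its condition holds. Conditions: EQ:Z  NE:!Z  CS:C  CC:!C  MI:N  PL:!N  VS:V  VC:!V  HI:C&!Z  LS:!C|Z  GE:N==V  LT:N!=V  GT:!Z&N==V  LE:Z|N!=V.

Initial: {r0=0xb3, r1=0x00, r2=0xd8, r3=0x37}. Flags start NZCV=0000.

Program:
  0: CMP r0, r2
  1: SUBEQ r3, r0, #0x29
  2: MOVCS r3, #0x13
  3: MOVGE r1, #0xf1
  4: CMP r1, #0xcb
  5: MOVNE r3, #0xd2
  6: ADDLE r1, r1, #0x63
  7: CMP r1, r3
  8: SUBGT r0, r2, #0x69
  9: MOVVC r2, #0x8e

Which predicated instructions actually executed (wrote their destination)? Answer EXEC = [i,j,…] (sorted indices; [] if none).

EXEC = [5,8,9]

[0] flags=1000 → (cmp)
[1] flags=1000 EQ?F → skip
[2] flags=1000 CS?F → skip
[3] flags=1000 GE?F → skip
[4] flags=0000 → (cmp)
[5] flags=0000 NE?T → r3=0xd2
[6] flags=0000 LE?F → skip
[7] flags=0000 → (cmp)
[8] flags=0000 GT?T → r0=0x6f
[9] flags=0000 VC?T → r2=0x8e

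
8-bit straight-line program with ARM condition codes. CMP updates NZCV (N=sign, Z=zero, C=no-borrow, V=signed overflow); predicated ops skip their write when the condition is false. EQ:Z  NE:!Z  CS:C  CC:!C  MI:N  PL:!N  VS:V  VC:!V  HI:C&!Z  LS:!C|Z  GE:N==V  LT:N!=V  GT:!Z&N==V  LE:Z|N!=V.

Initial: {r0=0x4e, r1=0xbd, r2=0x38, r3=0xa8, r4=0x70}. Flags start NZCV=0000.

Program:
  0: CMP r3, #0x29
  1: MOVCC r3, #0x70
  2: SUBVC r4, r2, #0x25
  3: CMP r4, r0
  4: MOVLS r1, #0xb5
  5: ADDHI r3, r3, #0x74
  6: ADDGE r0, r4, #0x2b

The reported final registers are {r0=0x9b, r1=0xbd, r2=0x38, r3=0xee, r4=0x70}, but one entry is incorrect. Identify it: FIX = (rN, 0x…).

[0] flags=0011 → (cmp)
[1] flags=0011 CC?F → skip
[2] flags=0011 VC?F → skip
[3] flags=0010 → (cmp)
[4] flags=0010 LS?F → skip
[5] flags=0010 HI?T → r3=0x1c
[6] flags=0010 GE?T → r0=0x9b

FIX = (r3, 0x1c)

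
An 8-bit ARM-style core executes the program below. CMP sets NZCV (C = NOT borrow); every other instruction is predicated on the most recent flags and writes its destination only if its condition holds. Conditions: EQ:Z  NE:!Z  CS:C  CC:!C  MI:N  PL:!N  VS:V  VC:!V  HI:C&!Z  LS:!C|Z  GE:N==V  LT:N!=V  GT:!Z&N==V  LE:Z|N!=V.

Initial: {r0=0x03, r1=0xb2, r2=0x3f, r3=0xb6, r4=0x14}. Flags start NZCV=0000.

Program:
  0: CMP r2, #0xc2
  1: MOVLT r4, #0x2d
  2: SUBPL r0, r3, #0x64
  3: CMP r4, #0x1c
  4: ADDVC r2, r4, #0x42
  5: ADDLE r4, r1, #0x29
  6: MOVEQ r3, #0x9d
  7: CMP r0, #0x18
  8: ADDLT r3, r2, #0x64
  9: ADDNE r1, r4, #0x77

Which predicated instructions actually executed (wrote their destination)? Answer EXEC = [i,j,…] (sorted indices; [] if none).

EXEC = [2,4,5,9]

0: ✓ CMP  NZCV=0000
1: · MOVLT
2: ✓ SUBPL  r0←0x52
3: ✓ CMP  NZCV=1000
4: ✓ ADDVC  r2←0x56
5: ✓ ADDLE  r4←0xdb
6: · MOVEQ
7: ✓ CMP  NZCV=0010
8: · ADDLT
9: ✓ ADDNE  r1←0x52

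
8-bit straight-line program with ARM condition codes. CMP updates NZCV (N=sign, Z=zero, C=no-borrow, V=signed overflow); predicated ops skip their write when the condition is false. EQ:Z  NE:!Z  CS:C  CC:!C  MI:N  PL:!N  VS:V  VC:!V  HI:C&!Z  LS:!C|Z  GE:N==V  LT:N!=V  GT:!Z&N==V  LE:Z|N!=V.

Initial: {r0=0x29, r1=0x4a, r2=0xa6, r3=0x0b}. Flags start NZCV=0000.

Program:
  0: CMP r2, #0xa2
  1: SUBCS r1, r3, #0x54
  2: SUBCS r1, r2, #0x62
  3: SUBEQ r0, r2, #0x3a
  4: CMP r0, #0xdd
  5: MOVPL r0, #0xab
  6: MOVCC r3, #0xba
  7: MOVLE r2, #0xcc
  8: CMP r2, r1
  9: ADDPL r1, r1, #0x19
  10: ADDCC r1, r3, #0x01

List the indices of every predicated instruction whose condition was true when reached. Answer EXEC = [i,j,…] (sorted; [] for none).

EXEC = [1,2,5,6,9]

0: ✓ CMP  NZCV=0010
1: ✓ SUBCS  r1←0xb7
2: ✓ SUBCS  r1←0x44
3: · SUBEQ
4: ✓ CMP  NZCV=0000
5: ✓ MOVPL  r0←0xab
6: ✓ MOVCC  r3←0xba
7: · MOVLE
8: ✓ CMP  NZCV=0011
9: ✓ ADDPL  r1←0x5d
10: · ADDCC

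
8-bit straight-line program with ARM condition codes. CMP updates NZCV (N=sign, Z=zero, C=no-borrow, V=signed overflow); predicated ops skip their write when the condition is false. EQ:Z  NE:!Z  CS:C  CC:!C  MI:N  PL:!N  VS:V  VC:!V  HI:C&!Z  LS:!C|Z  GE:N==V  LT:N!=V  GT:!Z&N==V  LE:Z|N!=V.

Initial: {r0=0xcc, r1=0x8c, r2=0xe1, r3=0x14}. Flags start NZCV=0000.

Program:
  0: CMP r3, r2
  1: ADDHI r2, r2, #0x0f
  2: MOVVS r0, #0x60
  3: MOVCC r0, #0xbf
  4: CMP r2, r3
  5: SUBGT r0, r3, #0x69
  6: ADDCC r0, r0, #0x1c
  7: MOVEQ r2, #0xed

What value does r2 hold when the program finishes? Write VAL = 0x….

[0] flags=0000 → (cmp)
[1] flags=0000 HI?F → skip
[2] flags=0000 VS?F → skip
[3] flags=0000 CC?T → r0=0xbf
[4] flags=1010 → (cmp)
[5] flags=1010 GT?F → skip
[6] flags=1010 CC?F → skip
[7] flags=1010 EQ?F → skip

VAL = 0xe1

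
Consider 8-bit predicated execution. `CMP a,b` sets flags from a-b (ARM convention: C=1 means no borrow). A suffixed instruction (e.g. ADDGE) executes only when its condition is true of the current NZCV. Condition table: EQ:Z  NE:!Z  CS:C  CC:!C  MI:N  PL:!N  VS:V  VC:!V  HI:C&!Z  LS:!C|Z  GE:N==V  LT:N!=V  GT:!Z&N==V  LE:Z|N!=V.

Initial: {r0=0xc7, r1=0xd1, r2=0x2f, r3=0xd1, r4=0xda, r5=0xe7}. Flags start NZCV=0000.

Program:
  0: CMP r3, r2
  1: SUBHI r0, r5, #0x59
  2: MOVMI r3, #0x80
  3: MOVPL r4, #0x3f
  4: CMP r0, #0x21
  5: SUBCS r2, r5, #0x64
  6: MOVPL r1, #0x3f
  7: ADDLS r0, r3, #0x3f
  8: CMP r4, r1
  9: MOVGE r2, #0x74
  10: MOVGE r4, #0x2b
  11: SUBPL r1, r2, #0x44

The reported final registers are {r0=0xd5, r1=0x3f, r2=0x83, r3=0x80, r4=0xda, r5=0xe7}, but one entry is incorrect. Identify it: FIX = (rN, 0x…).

[0] flags=1010 → (cmp)
[1] flags=1010 HI?T → r0=0x8e
[2] flags=1010 MI?T → r3=0x80
[3] flags=1010 PL?F → skip
[4] flags=0011 → (cmp)
[5] flags=0011 CS?T → r2=0x83
[6] flags=0011 PL?T → r1=0x3f
[7] flags=0011 LS?F → skip
[8] flags=1010 → (cmp)
[9] flags=1010 GE?F → skip
[10] flags=1010 GE?F → skip
[11] flags=1010 PL?F → skip

FIX = (r0, 0x8e)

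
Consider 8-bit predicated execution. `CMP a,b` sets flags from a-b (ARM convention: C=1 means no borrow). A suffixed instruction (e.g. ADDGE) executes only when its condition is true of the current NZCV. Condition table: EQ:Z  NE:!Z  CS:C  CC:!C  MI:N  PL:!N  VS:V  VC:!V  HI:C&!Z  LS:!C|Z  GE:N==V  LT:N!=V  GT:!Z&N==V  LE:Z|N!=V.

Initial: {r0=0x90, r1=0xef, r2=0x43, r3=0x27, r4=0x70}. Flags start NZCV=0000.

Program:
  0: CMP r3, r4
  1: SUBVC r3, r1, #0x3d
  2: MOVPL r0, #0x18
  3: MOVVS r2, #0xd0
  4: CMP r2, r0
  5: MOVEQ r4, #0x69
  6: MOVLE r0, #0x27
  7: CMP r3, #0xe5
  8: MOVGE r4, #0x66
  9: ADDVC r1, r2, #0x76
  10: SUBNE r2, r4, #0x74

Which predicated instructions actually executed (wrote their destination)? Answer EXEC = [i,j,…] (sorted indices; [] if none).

EXEC = [1,9,10]

0: ✓ CMP  NZCV=1000
1: ✓ SUBVC  r3←0xb2
2: · MOVPL
3: · MOVVS
4: ✓ CMP  NZCV=1001
5: · MOVEQ
6: · MOVLE
7: ✓ CMP  NZCV=1000
8: · MOVGE
9: ✓ ADDVC  r1←0xb9
10: ✓ SUBNE  r2←0xfc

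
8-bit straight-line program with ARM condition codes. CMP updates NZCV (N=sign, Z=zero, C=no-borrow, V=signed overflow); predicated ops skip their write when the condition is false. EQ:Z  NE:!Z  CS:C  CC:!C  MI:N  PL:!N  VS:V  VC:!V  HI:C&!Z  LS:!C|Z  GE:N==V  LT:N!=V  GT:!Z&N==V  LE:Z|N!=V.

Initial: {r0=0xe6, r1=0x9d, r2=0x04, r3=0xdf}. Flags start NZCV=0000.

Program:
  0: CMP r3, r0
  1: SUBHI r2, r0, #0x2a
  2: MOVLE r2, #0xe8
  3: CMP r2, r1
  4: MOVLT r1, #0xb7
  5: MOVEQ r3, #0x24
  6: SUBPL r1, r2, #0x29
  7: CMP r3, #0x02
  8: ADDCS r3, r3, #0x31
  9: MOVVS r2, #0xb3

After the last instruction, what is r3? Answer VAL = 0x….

VAL = 0x10

[0] flags=1000 → (cmp)
[1] flags=1000 HI?F → skip
[2] flags=1000 LE?T → r2=0xe8
[3] flags=0010 → (cmp)
[4] flags=0010 LT?F → skip
[5] flags=0010 EQ?F → skip
[6] flags=0010 PL?T → r1=0xbf
[7] flags=1010 → (cmp)
[8] flags=1010 CS?T → r3=0x10
[9] flags=1010 VS?F → skip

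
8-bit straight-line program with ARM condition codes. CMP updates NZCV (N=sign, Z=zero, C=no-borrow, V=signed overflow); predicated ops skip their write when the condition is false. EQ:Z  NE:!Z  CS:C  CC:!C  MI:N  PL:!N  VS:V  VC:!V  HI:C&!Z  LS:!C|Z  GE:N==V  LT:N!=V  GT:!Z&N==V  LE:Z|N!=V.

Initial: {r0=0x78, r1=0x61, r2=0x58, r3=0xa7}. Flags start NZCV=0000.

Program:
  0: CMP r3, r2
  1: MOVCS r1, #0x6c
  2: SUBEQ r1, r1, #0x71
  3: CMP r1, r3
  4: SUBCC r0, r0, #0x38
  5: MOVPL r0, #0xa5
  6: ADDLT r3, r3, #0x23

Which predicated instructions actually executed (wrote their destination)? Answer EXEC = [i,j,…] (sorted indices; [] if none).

0: ✓ CMP  NZCV=0011
1: ✓ MOVCS  r1←0x6c
2: · SUBEQ
3: ✓ CMP  NZCV=1001
4: ✓ SUBCC  r0←0x40
5: · MOVPL
6: · ADDLT

EXEC = [1,4]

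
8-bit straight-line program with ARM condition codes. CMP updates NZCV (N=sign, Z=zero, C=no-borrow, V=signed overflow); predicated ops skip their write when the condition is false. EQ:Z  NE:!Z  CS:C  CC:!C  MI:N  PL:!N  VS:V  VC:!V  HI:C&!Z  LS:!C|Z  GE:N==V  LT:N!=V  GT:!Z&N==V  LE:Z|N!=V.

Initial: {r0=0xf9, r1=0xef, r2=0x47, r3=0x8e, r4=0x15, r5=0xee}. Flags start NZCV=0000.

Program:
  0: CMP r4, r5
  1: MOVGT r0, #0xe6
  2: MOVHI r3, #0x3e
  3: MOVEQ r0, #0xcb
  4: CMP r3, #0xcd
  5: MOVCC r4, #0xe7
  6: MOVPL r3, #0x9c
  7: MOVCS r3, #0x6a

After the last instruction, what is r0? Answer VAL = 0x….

[0] flags=0000 → (cmp)
[1] flags=0000 GT?T → r0=0xe6
[2] flags=0000 HI?F → skip
[3] flags=0000 EQ?F → skip
[4] flags=1000 → (cmp)
[5] flags=1000 CC?T → r4=0xe7
[6] flags=1000 PL?F → skip
[7] flags=1000 CS?F → skip

VAL = 0xe6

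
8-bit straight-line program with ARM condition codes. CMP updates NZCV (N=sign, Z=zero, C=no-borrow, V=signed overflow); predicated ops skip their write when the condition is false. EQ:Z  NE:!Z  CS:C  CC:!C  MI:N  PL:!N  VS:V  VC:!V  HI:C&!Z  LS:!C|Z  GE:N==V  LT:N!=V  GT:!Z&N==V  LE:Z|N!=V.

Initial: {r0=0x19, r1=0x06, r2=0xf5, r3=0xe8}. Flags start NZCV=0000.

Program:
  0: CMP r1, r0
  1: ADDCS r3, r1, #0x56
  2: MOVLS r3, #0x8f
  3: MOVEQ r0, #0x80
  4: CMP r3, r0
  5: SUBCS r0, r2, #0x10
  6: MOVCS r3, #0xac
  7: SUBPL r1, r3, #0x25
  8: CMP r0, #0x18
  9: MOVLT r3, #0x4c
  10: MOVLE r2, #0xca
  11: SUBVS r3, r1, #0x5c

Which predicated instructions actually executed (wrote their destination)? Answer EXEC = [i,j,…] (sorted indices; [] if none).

EXEC = [2,5,6,7,9,10]

[0] flags=1000 → (cmp)
[1] flags=1000 CS?F → skip
[2] flags=1000 LS?T → r3=0x8f
[3] flags=1000 EQ?F → skip
[4] flags=0011 → (cmp)
[5] flags=0011 CS?T → r0=0xe5
[6] flags=0011 CS?T → r3=0xac
[7] flags=0011 PL?T → r1=0x87
[8] flags=1010 → (cmp)
[9] flags=1010 LT?T → r3=0x4c
[10] flags=1010 LE?T → r2=0xca
[11] flags=1010 VS?F → skip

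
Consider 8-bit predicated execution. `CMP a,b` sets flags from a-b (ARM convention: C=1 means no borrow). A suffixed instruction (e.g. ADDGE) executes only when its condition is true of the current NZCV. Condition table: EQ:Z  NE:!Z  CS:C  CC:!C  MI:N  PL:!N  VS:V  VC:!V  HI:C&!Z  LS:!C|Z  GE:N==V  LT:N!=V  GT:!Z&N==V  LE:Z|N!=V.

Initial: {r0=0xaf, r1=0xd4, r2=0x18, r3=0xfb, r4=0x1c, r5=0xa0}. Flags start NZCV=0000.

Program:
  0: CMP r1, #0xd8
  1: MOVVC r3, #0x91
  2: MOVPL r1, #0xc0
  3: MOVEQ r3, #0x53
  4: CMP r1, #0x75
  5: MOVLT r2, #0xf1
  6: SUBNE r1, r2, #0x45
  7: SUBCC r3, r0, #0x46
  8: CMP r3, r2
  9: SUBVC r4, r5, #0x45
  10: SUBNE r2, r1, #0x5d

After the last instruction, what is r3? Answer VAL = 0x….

VAL = 0x91

[0] flags=1000 → (cmp)
[1] flags=1000 VC?T → r3=0x91
[2] flags=1000 PL?F → skip
[3] flags=1000 EQ?F → skip
[4] flags=0011 → (cmp)
[5] flags=0011 LT?T → r2=0xf1
[6] flags=0011 NE?T → r1=0xac
[7] flags=0011 CC?F → skip
[8] flags=1000 → (cmp)
[9] flags=1000 VC?T → r4=0x5b
[10] flags=1000 NE?T → r2=0x4f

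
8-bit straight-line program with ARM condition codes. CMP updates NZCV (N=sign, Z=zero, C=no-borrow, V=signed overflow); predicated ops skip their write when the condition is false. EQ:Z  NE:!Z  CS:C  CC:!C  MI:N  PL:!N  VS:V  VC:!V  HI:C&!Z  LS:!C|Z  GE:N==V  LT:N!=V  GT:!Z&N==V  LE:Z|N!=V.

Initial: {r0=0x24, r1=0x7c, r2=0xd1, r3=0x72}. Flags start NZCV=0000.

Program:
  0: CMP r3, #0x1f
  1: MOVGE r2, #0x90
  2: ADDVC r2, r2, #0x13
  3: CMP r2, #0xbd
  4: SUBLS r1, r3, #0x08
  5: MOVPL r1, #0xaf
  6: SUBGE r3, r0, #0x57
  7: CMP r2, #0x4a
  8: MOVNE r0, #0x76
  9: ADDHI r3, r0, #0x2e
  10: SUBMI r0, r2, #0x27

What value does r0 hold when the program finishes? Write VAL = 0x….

VAL = 0x76

0: ✓ CMP  NZCV=0010
1: ✓ MOVGE  r2←0x90
2: ✓ ADDVC  r2←0xa3
3: ✓ CMP  NZCV=1000
4: ✓ SUBLS  r1←0x6a
5: · MOVPL
6: · SUBGE
7: ✓ CMP  NZCV=0011
8: ✓ MOVNE  r0←0x76
9: ✓ ADDHI  r3←0xa4
10: · SUBMI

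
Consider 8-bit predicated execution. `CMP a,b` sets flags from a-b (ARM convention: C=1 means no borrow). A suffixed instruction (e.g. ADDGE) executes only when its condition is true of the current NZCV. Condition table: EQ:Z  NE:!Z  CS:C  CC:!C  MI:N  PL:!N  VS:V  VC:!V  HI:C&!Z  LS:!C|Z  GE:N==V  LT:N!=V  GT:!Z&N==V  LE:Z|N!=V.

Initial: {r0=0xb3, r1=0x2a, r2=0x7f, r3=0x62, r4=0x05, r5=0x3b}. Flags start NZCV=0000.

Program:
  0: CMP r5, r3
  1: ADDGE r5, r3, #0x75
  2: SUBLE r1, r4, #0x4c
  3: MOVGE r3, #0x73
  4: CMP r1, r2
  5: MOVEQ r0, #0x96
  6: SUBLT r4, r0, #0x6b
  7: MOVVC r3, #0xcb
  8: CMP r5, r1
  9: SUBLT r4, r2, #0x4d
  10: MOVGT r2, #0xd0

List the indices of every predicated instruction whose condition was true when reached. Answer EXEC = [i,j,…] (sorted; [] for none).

EXEC = [2,6,10]

0: ✓ CMP  NZCV=1000
1: · ADDGE
2: ✓ SUBLE  r1←0xb9
3: · MOVGE
4: ✓ CMP  NZCV=0011
5: · MOVEQ
6: ✓ SUBLT  r4←0x48
7: · MOVVC
8: ✓ CMP  NZCV=1001
9: · SUBLT
10: ✓ MOVGT  r2←0xd0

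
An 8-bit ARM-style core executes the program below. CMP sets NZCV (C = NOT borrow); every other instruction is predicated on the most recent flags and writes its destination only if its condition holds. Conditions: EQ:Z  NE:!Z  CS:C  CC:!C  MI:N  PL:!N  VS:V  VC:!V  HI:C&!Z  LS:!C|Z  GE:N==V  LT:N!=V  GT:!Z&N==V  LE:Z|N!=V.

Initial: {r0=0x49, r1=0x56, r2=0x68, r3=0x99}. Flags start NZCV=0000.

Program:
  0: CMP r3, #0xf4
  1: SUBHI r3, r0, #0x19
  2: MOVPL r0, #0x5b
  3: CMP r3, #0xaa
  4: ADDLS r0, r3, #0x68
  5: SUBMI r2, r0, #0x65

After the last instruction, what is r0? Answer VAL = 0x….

[0] flags=1000 → (cmp)
[1] flags=1000 HI?F → skip
[2] flags=1000 PL?F → skip
[3] flags=1000 → (cmp)
[4] flags=1000 LS?T → r0=0x01
[5] flags=1000 MI?T → r2=0x9c

VAL = 0x01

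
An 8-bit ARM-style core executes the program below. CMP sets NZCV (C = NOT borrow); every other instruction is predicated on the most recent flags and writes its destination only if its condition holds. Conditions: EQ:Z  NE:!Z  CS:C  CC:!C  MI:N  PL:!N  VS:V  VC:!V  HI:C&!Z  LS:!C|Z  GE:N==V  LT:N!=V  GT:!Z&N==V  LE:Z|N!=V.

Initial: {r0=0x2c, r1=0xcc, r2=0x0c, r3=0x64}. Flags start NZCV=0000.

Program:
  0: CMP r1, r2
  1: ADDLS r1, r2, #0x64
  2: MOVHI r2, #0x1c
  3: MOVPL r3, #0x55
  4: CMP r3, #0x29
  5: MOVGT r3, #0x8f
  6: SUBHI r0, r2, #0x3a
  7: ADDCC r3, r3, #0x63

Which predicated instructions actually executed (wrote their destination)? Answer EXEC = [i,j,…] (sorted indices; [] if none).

[0] flags=1010 → (cmp)
[1] flags=1010 LS?F → skip
[2] flags=1010 HI?T → r2=0x1c
[3] flags=1010 PL?F → skip
[4] flags=0010 → (cmp)
[5] flags=0010 GT?T → r3=0x8f
[6] flags=0010 HI?T → r0=0xe2
[7] flags=0010 CC?F → skip

EXEC = [2,5,6]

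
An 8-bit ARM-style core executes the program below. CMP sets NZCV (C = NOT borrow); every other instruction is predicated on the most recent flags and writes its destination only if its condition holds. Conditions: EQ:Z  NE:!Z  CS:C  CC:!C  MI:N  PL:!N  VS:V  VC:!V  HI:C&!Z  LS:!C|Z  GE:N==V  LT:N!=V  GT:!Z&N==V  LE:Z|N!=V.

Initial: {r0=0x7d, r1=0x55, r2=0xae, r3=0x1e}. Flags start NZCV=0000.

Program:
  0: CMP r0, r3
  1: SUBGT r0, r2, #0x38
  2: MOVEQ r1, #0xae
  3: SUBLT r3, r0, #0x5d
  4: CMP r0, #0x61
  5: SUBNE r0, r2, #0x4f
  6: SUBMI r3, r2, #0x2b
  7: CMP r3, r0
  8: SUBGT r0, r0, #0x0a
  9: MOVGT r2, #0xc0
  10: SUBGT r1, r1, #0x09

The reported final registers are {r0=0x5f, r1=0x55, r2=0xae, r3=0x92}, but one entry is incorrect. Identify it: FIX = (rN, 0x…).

[0] flags=0010 → (cmp)
[1] flags=0010 GT?T → r0=0x76
[2] flags=0010 EQ?F → skip
[3] flags=0010 LT?F → skip
[4] flags=0010 → (cmp)
[5] flags=0010 NE?T → r0=0x5f
[6] flags=0010 MI?F → skip
[7] flags=1000 → (cmp)
[8] flags=1000 GT?F → skip
[9] flags=1000 GT?F → skip
[10] flags=1000 GT?F → skip

FIX = (r3, 0x1e)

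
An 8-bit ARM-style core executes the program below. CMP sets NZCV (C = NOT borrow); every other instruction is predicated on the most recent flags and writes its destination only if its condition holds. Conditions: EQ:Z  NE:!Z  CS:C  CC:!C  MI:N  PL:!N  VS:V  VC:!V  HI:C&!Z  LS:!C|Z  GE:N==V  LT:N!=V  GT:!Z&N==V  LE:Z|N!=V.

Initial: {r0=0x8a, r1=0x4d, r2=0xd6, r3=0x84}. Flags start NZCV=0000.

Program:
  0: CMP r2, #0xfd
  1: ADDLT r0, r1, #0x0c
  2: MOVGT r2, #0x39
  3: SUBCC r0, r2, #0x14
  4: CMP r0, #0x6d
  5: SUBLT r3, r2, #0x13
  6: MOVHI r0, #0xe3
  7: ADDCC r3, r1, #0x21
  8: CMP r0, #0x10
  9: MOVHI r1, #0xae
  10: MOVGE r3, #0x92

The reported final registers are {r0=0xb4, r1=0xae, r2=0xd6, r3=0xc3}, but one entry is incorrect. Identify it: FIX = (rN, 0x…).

FIX = (r0, 0xe3)

[0] flags=1000 → (cmp)
[1] flags=1000 LT?T → r0=0x59
[2] flags=1000 GT?F → skip
[3] flags=1000 CC?T → r0=0xc2
[4] flags=0011 → (cmp)
[5] flags=0011 LT?T → r3=0xc3
[6] flags=0011 HI?T → r0=0xe3
[7] flags=0011 CC?F → skip
[8] flags=1010 → (cmp)
[9] flags=1010 HI?T → r1=0xae
[10] flags=1010 GE?F → skip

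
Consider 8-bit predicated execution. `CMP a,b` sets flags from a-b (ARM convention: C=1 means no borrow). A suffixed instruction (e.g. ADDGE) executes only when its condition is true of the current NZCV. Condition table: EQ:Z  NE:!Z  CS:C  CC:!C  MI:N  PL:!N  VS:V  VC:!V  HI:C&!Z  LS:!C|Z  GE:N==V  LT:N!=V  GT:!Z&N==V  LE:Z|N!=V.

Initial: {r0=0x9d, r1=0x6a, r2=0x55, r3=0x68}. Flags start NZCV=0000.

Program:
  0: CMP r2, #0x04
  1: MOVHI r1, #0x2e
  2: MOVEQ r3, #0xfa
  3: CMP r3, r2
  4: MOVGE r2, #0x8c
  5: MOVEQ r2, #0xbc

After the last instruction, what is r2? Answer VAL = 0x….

VAL = 0x8c

0: ✓ CMP  NZCV=0010
1: ✓ MOVHI  r1←0x2e
2: · MOVEQ
3: ✓ CMP  NZCV=0010
4: ✓ MOVGE  r2←0x8c
5: · MOVEQ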